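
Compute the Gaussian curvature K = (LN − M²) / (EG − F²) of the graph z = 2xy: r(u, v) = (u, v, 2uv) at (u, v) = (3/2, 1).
K = -1/49

Coefficients of the first fundamental form: E = 4*v^2 + 1, F = 4*u*v, G = 4*u^2 + 1.
Coefficients of the second fundamental form: L = 0, M = 2/sqrt(4*u^2 + 4*v^2 + 1), N = 0.
Assemble K = (LN − M²)/(EG − F²) = -4/(16*u^4 + 32*u^2*v^2 + 8*u^2 + 16*v^4 + 8*v^2 + 1). At (u, v) = (3/2, 1): K = -1/49.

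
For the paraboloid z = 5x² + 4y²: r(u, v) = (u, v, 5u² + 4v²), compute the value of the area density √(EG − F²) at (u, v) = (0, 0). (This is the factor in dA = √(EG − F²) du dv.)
√(EG − F²)|_{(0, 0)} = 1

E = 100*u^2 + 1, F = 80*u*v, G = 64*v^2 + 1, so EG − F² = 100*u^2 + 64*v^2 + 1. Taking the positive square root: √(EG − F²) = sqrt(100*u^2 + 64*v^2 + 1). At (u, v) = (0, 0): 1.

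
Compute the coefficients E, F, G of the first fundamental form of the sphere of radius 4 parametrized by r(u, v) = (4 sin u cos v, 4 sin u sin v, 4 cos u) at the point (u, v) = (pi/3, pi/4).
E = 16;  F = 0;  G = 12

Partials: r_u = (4*cos(u)*cos(v), 4*sin(v)*cos(u), -4*sin(u)), r_v = (-4*sin(u)*sin(v), 4*sin(u)*cos(v), 0). As functions of (u, v):
  E = r_u · r_u = 16,
  F = r_u · r_v = 0,
  G = r_v · r_v = 16*sin(u)^2.
Evaluating at (u, v) = (pi/3, pi/4): E = 16, F = 0, G = 12.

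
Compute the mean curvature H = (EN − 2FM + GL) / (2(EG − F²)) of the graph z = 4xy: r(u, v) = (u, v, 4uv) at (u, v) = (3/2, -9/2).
H = 432/6859

With E = 16*v^2 + 1, F = 16*u*v, G = 16*u^2 + 1, L = 0, M = 4/sqrt(16*u^2 + 16*v^2 + 1), N = 0, assemble
  H = (EN − 2FM + GL) / (2(EG − F²)) = -64*u*v/(16*u^2 + 16*v^2 + 1)^(3/2).
At (u, v) = (3/2, -9/2): H = 432/6859.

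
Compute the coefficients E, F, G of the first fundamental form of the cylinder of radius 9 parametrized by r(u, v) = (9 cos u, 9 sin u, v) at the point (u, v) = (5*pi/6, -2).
E = 81;  F = 0;  G = 1

Partials: r_u = (-9*sin(u), 9*cos(u), 0), r_v = (0, 0, 1). As functions of (u, v):
  E = r_u · r_u = 81,
  F = r_u · r_v = 0,
  G = r_v · r_v = 1.
Evaluating at (u, v) = (5*pi/6, -2): E = 81, F = 0, G = 1.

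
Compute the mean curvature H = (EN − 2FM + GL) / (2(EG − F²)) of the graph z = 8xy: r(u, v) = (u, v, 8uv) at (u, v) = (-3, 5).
H = 7680*sqrt(2177)/4739329

With E = 64*v^2 + 1, F = 64*u*v, G = 64*u^2 + 1, L = 0, M = 8/sqrt(64*u^2 + 64*v^2 + 1), N = 0, assemble
  H = (EN − 2FM + GL) / (2(EG − F²)) = -512*u*v/(64*u^2 + 64*v^2 + 1)^(3/2).
At (u, v) = (-3, 5): H = 7680*sqrt(2177)/4739329.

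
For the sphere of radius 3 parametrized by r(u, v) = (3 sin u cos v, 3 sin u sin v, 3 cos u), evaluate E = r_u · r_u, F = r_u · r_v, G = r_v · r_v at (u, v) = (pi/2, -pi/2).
E = 9;  F = 0;  G = 9

Partials: r_u = (3*cos(u)*cos(v), 3*sin(v)*cos(u), -3*sin(u)), r_v = (-3*sin(u)*sin(v), 3*sin(u)*cos(v), 0). As functions of (u, v):
  E = r_u · r_u = 9,
  F = r_u · r_v = 0,
  G = r_v · r_v = 9*sin(u)^2.
Evaluating at (u, v) = (pi/2, -pi/2): E = 9, F = 0, G = 9.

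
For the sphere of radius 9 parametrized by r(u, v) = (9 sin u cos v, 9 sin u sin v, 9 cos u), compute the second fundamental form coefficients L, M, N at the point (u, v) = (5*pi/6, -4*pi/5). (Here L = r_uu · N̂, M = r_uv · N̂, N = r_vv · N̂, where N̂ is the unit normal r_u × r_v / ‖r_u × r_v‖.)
L = -9;  M = 0;  N = -9/4

Compute the unit normal N̂(u, v) = (sin(u)^2*cos(v)/Abs(sin(u)), sin(u)^2*sin(v)/Abs(sin(u)), sin(2*u)/(2*Abs(sin(u)))), and the second partials r_uu, r_uv, r_vv. Take dot products:
  L(u, v) = r_uu · N̂ = -9*sin(u)/Abs(sin(u)),
  M(u, v) = r_uv · N̂ = 0,
  N(u, v) = r_vv · N̂ = -9*sin(u)^3/Abs(sin(u)).
Evaluating at (u, v) = (5*pi/6, -4*pi/5):
  L = -9, M = 0, N = -9/4.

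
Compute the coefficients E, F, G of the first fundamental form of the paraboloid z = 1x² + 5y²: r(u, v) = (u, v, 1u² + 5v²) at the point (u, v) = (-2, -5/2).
E = 17;  F = 100;  G = 626

Partials: r_u = (1, 0, 2*u), r_v = (0, 1, 10*v). As functions of (u, v):
  E = r_u · r_u = 4*u^2 + 1,
  F = r_u · r_v = 20*u*v,
  G = r_v · r_v = 100*v^2 + 1.
Evaluating at (u, v) = (-2, -5/2): E = 17, F = 100, G = 626.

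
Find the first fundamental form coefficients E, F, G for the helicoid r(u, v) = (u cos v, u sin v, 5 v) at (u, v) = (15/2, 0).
E = 1;  F = 0;  G = 325/4

Partials: r_u = (cos(v), sin(v), 0), r_v = (-u*sin(v), u*cos(v), 5). As functions of (u, v):
  E = r_u · r_u = 1,
  F = r_u · r_v = 0,
  G = r_v · r_v = u^2 + 25.
Evaluating at (u, v) = (15/2, 0): E = 1, F = 0, G = 325/4.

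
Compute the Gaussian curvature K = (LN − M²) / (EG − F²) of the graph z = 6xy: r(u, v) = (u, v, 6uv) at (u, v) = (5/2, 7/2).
K = -36/444889

Coefficients of the first fundamental form: E = 36*v^2 + 1, F = 36*u*v, G = 36*u^2 + 1.
Coefficients of the second fundamental form: L = 0, M = 6/sqrt(36*u^2 + 36*v^2 + 1), N = 0.
Assemble K = (LN − M²)/(EG − F²) = -36/(1296*u^4 + 2592*u^2*v^2 + 72*u^2 + 1296*v^4 + 72*v^2 + 1). At (u, v) = (5/2, 7/2): K = -36/444889.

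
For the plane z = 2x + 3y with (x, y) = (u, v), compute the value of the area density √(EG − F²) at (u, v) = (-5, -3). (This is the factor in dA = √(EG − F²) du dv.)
√(EG − F²)|_{(-5, -3)} = sqrt(14)

E = 5, F = 6, G = 10, so EG − F² = 14. Taking the positive square root: √(EG − F²) = sqrt(14). At (u, v) = (-5, -3): sqrt(14).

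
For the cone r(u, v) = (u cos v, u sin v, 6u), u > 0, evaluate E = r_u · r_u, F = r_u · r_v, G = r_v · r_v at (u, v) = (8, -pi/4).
E = 37;  F = 0;  G = 64

Partials: r_u = (cos(v), sin(v), 6), r_v = (-u*sin(v), u*cos(v), 0). As functions of (u, v):
  E = r_u · r_u = 37,
  F = r_u · r_v = 0,
  G = r_v · r_v = u^2.
Evaluating at (u, v) = (8, -pi/4): E = 37, F = 0, G = 64.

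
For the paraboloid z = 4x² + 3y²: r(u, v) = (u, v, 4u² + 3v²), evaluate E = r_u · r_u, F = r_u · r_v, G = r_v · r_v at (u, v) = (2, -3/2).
E = 257;  F = -144;  G = 82

Partials: r_u = (1, 0, 8*u), r_v = (0, 1, 6*v). As functions of (u, v):
  E = r_u · r_u = 64*u^2 + 1,
  F = r_u · r_v = 48*u*v,
  G = r_v · r_v = 36*v^2 + 1.
Evaluating at (u, v) = (2, -3/2): E = 257, F = -144, G = 82.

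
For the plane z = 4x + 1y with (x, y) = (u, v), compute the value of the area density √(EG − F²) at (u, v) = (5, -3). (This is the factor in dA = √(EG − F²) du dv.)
√(EG − F²)|_{(5, -3)} = 3*sqrt(2)

E = 17, F = 4, G = 2, so EG − F² = 18. Taking the positive square root: √(EG − F²) = 3*sqrt(2). At (u, v) = (5, -3): 3*sqrt(2).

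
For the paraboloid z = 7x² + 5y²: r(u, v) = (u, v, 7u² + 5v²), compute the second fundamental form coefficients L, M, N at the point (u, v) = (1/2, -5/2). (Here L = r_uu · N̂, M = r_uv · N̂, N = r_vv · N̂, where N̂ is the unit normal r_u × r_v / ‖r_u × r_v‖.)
L = 14*sqrt(3)/45;  M = 0;  N = 2*sqrt(3)/9

Compute the unit normal N̂(u, v) = (-14*u/sqrt(196*u^2 + 100*v^2 + 1), -10*v/sqrt(196*u^2 + 100*v^2 + 1), 1/sqrt(196*u^2 + 100*v^2 + 1)), and the second partials r_uu, r_uv, r_vv. Take dot products:
  L(u, v) = r_uu · N̂ = 14/sqrt(196*u^2 + 100*v^2 + 1),
  M(u, v) = r_uv · N̂ = 0,
  N(u, v) = r_vv · N̂ = 10/sqrt(196*u^2 + 100*v^2 + 1).
Evaluating at (u, v) = (1/2, -5/2):
  L = 14*sqrt(3)/45, M = 0, N = 2*sqrt(3)/9.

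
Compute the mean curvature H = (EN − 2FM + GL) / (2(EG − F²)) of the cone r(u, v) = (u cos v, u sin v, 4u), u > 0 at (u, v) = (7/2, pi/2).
H = 4*sqrt(17)/119

With E = 17, F = 0, G = u^2, L = 0, M = 0, N = 4*sqrt(17)*u^2/(17*Abs(u)), assemble
  H = (EN − 2FM + GL) / (2(EG − F²)) = 2*sqrt(17)/(17*Abs(u)).
At (u, v) = (7/2, pi/2): H = 4*sqrt(17)/119.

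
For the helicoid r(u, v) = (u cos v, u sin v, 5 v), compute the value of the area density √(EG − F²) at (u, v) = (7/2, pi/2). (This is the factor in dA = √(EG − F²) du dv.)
√(EG − F²)|_{(7/2, pi/2)} = sqrt(149)/2

E = 1, F = 0, G = u^2 + 25, so EG − F² = u^2 + 25. Taking the positive square root: √(EG − F²) = sqrt(u^2 + 25). At (u, v) = (7/2, pi/2): sqrt(149)/2.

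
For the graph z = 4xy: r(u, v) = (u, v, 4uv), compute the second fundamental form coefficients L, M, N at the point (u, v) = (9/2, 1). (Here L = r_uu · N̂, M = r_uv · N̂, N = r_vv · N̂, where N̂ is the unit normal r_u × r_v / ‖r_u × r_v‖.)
L = 0;  M = 4*sqrt(341)/341;  N = 0

Compute the unit normal N̂(u, v) = (-4*v/sqrt(16*u^2 + 16*v^2 + 1), -4*u/sqrt(16*u^2 + 16*v^2 + 1), 1/sqrt(16*u^2 + 16*v^2 + 1)), and the second partials r_uu, r_uv, r_vv. Take dot products:
  L(u, v) = r_uu · N̂ = 0,
  M(u, v) = r_uv · N̂ = 4/sqrt(16*u^2 + 16*v^2 + 1),
  N(u, v) = r_vv · N̂ = 0.
Evaluating at (u, v) = (9/2, 1):
  L = 0, M = 4*sqrt(341)/341, N = 0.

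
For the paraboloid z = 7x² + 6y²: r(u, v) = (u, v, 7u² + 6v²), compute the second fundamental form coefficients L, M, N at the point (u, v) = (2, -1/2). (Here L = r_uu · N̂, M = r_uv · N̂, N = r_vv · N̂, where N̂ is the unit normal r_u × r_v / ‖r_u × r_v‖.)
L = 14*sqrt(821)/821;  M = 0;  N = 12*sqrt(821)/821

Compute the unit normal N̂(u, v) = (-14*u/sqrt(196*u^2 + 144*v^2 + 1), -12*v/sqrt(196*u^2 + 144*v^2 + 1), 1/sqrt(196*u^2 + 144*v^2 + 1)), and the second partials r_uu, r_uv, r_vv. Take dot products:
  L(u, v) = r_uu · N̂ = 14/sqrt(196*u^2 + 144*v^2 + 1),
  M(u, v) = r_uv · N̂ = 0,
  N(u, v) = r_vv · N̂ = 12/sqrt(196*u^2 + 144*v^2 + 1).
Evaluating at (u, v) = (2, -1/2):
  L = 14*sqrt(821)/821, M = 0, N = 12*sqrt(821)/821.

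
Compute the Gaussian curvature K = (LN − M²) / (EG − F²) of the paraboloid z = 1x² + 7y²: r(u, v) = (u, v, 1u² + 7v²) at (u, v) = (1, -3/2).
K = 7/49729

Coefficients of the first fundamental form: E = 4*u^2 + 1, F = 28*u*v, G = 196*v^2 + 1.
Coefficients of the second fundamental form: L = 2/sqrt(4*u^2 + 196*v^2 + 1), M = 0, N = 14/sqrt(4*u^2 + 196*v^2 + 1).
Assemble K = (LN − M²)/(EG − F²) = 28/(16*u^4 + 1568*u^2*v^2 + 8*u^2 + 38416*v^4 + 392*v^2 + 1). At (u, v) = (1, -3/2): K = 7/49729.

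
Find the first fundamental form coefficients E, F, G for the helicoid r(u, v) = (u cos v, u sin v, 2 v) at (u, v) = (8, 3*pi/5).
E = 1;  F = 0;  G = 68

Partials: r_u = (cos(v), sin(v), 0), r_v = (-u*sin(v), u*cos(v), 2). As functions of (u, v):
  E = r_u · r_u = 1,
  F = r_u · r_v = 0,
  G = r_v · r_v = u^2 + 4.
Evaluating at (u, v) = (8, 3*pi/5): E = 1, F = 0, G = 68.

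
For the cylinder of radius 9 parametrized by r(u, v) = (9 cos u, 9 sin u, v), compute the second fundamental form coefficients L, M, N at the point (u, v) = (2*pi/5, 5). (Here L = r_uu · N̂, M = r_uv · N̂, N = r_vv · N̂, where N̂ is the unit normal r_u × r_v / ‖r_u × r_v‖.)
L = -9;  M = 0;  N = 0

Compute the unit normal N̂(u, v) = (cos(u), sin(u), 0), and the second partials r_uu, r_uv, r_vv. Take dot products:
  L(u, v) = r_uu · N̂ = -9,
  M(u, v) = r_uv · N̂ = 0,
  N(u, v) = r_vv · N̂ = 0.
Evaluating at (u, v) = (2*pi/5, 5):
  L = -9, M = 0, N = 0.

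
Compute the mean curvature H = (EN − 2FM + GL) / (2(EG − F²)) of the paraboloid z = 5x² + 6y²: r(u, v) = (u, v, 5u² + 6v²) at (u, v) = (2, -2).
H = 5291*sqrt(977)/954529

With E = 100*u^2 + 1, F = 120*u*v, G = 144*v^2 + 1, L = 10/sqrt(100*u^2 + 144*v^2 + 1), M = 0, N = 12/sqrt(100*u^2 + 144*v^2 + 1), assemble
  H = (EN − 2FM + GL) / (2(EG − F²)) = (600*u^2 + 720*v^2 + 11)/(100*u^2 + 144*v^2 + 1)^(3/2).
At (u, v) = (2, -2): H = 5291*sqrt(977)/954529.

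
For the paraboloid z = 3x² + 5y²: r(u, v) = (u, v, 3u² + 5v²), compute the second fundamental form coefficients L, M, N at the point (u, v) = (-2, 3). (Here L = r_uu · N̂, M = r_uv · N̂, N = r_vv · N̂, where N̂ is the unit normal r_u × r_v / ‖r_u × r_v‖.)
L = 6*sqrt(1045)/1045;  M = 0;  N = 2*sqrt(1045)/209

Compute the unit normal N̂(u, v) = (-6*u/sqrt(36*u^2 + 100*v^2 + 1), -10*v/sqrt(36*u^2 + 100*v^2 + 1), 1/sqrt(36*u^2 + 100*v^2 + 1)), and the second partials r_uu, r_uv, r_vv. Take dot products:
  L(u, v) = r_uu · N̂ = 6/sqrt(36*u^2 + 100*v^2 + 1),
  M(u, v) = r_uv · N̂ = 0,
  N(u, v) = r_vv · N̂ = 10/sqrt(36*u^2 + 100*v^2 + 1).
Evaluating at (u, v) = (-2, 3):
  L = 6*sqrt(1045)/1045, M = 0, N = 2*sqrt(1045)/209.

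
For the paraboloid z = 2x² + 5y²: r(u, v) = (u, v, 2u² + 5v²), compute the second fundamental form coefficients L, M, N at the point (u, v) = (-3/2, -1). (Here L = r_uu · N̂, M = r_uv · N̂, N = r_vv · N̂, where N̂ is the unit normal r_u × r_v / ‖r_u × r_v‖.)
L = 4*sqrt(137)/137;  M = 0;  N = 10*sqrt(137)/137

Compute the unit normal N̂(u, v) = (-4*u/sqrt(16*u^2 + 100*v^2 + 1), -10*v/sqrt(16*u^2 + 100*v^2 + 1), 1/sqrt(16*u^2 + 100*v^2 + 1)), and the second partials r_uu, r_uv, r_vv. Take dot products:
  L(u, v) = r_uu · N̂ = 4/sqrt(16*u^2 + 100*v^2 + 1),
  M(u, v) = r_uv · N̂ = 0,
  N(u, v) = r_vv · N̂ = 10/sqrt(16*u^2 + 100*v^2 + 1).
Evaluating at (u, v) = (-3/2, -1):
  L = 4*sqrt(137)/137, M = 0, N = 10*sqrt(137)/137.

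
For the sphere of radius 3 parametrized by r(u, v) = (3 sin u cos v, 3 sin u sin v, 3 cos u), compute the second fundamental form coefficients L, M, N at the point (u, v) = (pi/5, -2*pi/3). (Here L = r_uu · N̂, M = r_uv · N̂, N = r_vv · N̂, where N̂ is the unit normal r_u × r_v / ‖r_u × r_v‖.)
L = -3;  M = 0;  N = -15/8 + 3*sqrt(5)/8

Compute the unit normal N̂(u, v) = (sin(u)^2*cos(v)/Abs(sin(u)), sin(u)^2*sin(v)/Abs(sin(u)), sin(2*u)/(2*Abs(sin(u)))), and the second partials r_uu, r_uv, r_vv. Take dot products:
  L(u, v) = r_uu · N̂ = -3*sin(u)/Abs(sin(u)),
  M(u, v) = r_uv · N̂ = 0,
  N(u, v) = r_vv · N̂ = -3*sin(u)^3/Abs(sin(u)).
Evaluating at (u, v) = (pi/5, -2*pi/3):
  L = -3, M = 0, N = -15/8 + 3*sqrt(5)/8.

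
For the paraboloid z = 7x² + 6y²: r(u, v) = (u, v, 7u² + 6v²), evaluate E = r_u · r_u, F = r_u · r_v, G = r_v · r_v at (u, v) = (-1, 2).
E = 197;  F = -336;  G = 577

Partials: r_u = (1, 0, 14*u), r_v = (0, 1, 12*v). As functions of (u, v):
  E = r_u · r_u = 196*u^2 + 1,
  F = r_u · r_v = 168*u*v,
  G = r_v · r_v = 144*v^2 + 1.
Evaluating at (u, v) = (-1, 2): E = 197, F = -336, G = 577.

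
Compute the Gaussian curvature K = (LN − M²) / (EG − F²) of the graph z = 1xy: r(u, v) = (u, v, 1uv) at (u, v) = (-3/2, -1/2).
K = -4/49

Coefficients of the first fundamental form: E = v^2 + 1, F = u*v, G = u^2 + 1.
Coefficients of the second fundamental form: L = 0, M = 1/sqrt(u^2 + v^2 + 1), N = 0.
Assemble K = (LN − M²)/(EG − F²) = 1/((u^2*v^2 - (u^2 + 1)*(v^2 + 1))*(u^2 + v^2 + 1)). At (u, v) = (-3/2, -1/2): K = -4/49.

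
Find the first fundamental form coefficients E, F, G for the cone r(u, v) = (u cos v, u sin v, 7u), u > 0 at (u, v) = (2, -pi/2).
E = 50;  F = 0;  G = 4

Partials: r_u = (cos(v), sin(v), 7), r_v = (-u*sin(v), u*cos(v), 0). As functions of (u, v):
  E = r_u · r_u = 50,
  F = r_u · r_v = 0,
  G = r_v · r_v = u^2.
Evaluating at (u, v) = (2, -pi/2): E = 50, F = 0, G = 4.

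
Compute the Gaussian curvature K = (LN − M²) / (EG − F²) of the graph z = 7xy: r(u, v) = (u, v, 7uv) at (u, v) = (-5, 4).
K = -49/4040100

Coefficients of the first fundamental form: E = 49*v^2 + 1, F = 49*u*v, G = 49*u^2 + 1.
Coefficients of the second fundamental form: L = 0, M = 7/sqrt(49*u^2 + 49*v^2 + 1), N = 0.
Assemble K = (LN − M²)/(EG − F²) = -49/(2401*u^4 + 4802*u^2*v^2 + 98*u^2 + 2401*v^4 + 98*v^2 + 1). At (u, v) = (-5, 4): K = -49/4040100.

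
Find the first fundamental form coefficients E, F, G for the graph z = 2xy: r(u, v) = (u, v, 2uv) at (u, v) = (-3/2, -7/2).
E = 50;  F = 21;  G = 10

Partials: r_u = (1, 0, 2*v), r_v = (0, 1, 2*u). As functions of (u, v):
  E = r_u · r_u = 4*v^2 + 1,
  F = r_u · r_v = 4*u*v,
  G = r_v · r_v = 4*u^2 + 1.
Evaluating at (u, v) = (-3/2, -7/2): E = 50, F = 21, G = 10.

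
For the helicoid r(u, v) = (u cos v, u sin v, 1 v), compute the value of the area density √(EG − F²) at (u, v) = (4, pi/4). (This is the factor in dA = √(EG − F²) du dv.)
√(EG − F²)|_{(4, pi/4)} = sqrt(17)

E = 1, F = 0, G = u^2 + 1, so EG − F² = u^2 + 1. Taking the positive square root: √(EG − F²) = sqrt(u^2 + 1). At (u, v) = (4, pi/4): sqrt(17).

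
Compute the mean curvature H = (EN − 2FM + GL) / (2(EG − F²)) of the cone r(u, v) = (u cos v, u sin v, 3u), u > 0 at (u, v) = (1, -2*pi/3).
H = 3*sqrt(10)/20

With E = 10, F = 0, G = u^2, L = 0, M = 0, N = 3*sqrt(10)*u^2/(10*Abs(u)), assemble
  H = (EN − 2FM + GL) / (2(EG − F²)) = 3*sqrt(10)/(20*Abs(u)).
At (u, v) = (1, -2*pi/3): H = 3*sqrt(10)/20.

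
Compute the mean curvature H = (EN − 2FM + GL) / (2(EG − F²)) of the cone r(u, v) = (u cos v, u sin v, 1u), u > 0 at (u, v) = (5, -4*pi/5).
H = sqrt(2)/20

With E = 2, F = 0, G = u^2, L = 0, M = 0, N = sqrt(2)*u^2/(2*Abs(u)), assemble
  H = (EN − 2FM + GL) / (2(EG − F²)) = sqrt(2)/(4*Abs(u)).
At (u, v) = (5, -4*pi/5): H = sqrt(2)/20.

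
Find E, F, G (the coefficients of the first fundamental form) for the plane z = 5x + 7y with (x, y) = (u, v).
E = 26;  F = 35;  G = 50

Compute partials: r_u = (1, 0, 5), r_v = (0, 1, 7). Then
  E = r_u · r_u = 26,
  F = r_u · r_v = 35,
  G = r_v · r_v = 50.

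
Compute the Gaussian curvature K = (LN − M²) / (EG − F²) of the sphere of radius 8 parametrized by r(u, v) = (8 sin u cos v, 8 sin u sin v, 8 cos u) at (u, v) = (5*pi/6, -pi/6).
K = 1/64

Coefficients of the first fundamental form: E = 64, F = 0, G = 64*sin(u)^2.
Coefficients of the second fundamental form: L = -8*sin(u)/Abs(sin(u)), M = 0, N = -8*sin(u)^3/Abs(sin(u)).
Assemble K = (LN − M²)/(EG − F²) = 1/64. At (u, v) = (5*pi/6, -pi/6): K = 1/64.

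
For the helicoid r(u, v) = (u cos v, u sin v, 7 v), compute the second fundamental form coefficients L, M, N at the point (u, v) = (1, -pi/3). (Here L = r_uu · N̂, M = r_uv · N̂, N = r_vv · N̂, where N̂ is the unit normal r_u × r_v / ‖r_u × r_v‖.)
L = 0;  M = -7*sqrt(2)/10;  N = 0

Compute the unit normal N̂(u, v) = (7*sin(v)/sqrt(u^2 + 49), -7*cos(v)/sqrt(u^2 + 49), u/sqrt(u^2 + 49)), and the second partials r_uu, r_uv, r_vv. Take dot products:
  L(u, v) = r_uu · N̂ = 0,
  M(u, v) = r_uv · N̂ = -7/sqrt(u^2 + 49),
  N(u, v) = r_vv · N̂ = 0.
Evaluating at (u, v) = (1, -pi/3):
  L = 0, M = -7*sqrt(2)/10, N = 0.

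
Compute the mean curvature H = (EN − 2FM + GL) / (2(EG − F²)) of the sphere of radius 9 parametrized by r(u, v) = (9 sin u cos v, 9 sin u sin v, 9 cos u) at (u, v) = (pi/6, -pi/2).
H = -1/9

With E = 81, F = 0, G = 81*sin(u)^2, L = -9*sin(u)/Abs(sin(u)), M = 0, N = -9*sin(u)^3/Abs(sin(u)), assemble
  H = (EN − 2FM + GL) / (2(EG − F²)) = -sin(u)/(9*Abs(sin(u))).
At (u, v) = (pi/6, -pi/2): H = -1/9.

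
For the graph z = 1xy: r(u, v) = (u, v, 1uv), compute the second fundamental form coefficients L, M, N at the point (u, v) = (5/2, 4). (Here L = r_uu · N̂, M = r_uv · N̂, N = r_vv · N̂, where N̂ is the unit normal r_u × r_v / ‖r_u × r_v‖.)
L = 0;  M = 2*sqrt(93)/93;  N = 0

Compute the unit normal N̂(u, v) = (-v/sqrt(u^2 + v^2 + 1), -u/sqrt(u^2 + v^2 + 1), 1/sqrt(u^2 + v^2 + 1)), and the second partials r_uu, r_uv, r_vv. Take dot products:
  L(u, v) = r_uu · N̂ = 0,
  M(u, v) = r_uv · N̂ = 1/sqrt(u^2 + v^2 + 1),
  N(u, v) = r_vv · N̂ = 0.
Evaluating at (u, v) = (5/2, 4):
  L = 0, M = 2*sqrt(93)/93, N = 0.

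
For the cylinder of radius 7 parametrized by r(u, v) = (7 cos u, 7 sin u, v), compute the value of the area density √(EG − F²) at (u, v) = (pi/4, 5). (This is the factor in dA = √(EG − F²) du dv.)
√(EG − F²)|_{(pi/4, 5)} = 7

E = 49, F = 0, G = 1, so EG − F² = 49. Taking the positive square root: √(EG − F²) = 7. At (u, v) = (pi/4, 5): 7.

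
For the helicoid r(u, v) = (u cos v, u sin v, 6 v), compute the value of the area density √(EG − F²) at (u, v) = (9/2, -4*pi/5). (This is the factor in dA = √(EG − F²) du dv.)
√(EG − F²)|_{(9/2, -4*pi/5)} = 15/2

E = 1, F = 0, G = u^2 + 36, so EG − F² = u^2 + 36. Taking the positive square root: √(EG − F²) = sqrt(u^2 + 36). At (u, v) = (9/2, -4*pi/5): 15/2.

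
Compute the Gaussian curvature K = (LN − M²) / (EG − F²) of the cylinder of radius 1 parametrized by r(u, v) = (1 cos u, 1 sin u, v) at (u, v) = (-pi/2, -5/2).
K = 0

Coefficients of the first fundamental form: E = 1, F = 0, G = 1.
Coefficients of the second fundamental form: L = -1, M = 0, N = 0.
Assemble K = (LN − M²)/(EG − F²) = 0. At (u, v) = (-pi/2, -5/2): K = 0.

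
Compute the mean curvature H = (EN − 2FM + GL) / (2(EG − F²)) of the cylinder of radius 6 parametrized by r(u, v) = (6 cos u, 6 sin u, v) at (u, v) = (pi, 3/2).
H = -1/12

With E = 36, F = 0, G = 1, L = -6, M = 0, N = 0, assemble
  H = (EN − 2FM + GL) / (2(EG − F²)) = -1/12.
At (u, v) = (pi, 3/2): H = -1/12.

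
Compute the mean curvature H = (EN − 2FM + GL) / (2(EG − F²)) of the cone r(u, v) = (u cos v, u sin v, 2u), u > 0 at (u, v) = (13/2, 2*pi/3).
H = 2*sqrt(5)/65

With E = 5, F = 0, G = u^2, L = 0, M = 0, N = 2*sqrt(5)*u^2/(5*Abs(u)), assemble
  H = (EN − 2FM + GL) / (2(EG − F²)) = sqrt(5)/(5*Abs(u)).
At (u, v) = (13/2, 2*pi/3): H = 2*sqrt(5)/65.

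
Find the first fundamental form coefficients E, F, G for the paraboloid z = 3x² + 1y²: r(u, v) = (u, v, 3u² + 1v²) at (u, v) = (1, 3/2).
E = 37;  F = 18;  G = 10

Partials: r_u = (1, 0, 6*u), r_v = (0, 1, 2*v). As functions of (u, v):
  E = r_u · r_u = 36*u^2 + 1,
  F = r_u · r_v = 12*u*v,
  G = r_v · r_v = 4*v^2 + 1.
Evaluating at (u, v) = (1, 3/2): E = 37, F = 18, G = 10.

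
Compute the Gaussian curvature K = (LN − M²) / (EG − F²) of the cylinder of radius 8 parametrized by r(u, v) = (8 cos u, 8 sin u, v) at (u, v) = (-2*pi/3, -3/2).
K = 0

Coefficients of the first fundamental form: E = 64, F = 0, G = 1.
Coefficients of the second fundamental form: L = -8, M = 0, N = 0.
Assemble K = (LN − M²)/(EG − F²) = 0. At (u, v) = (-2*pi/3, -3/2): K = 0.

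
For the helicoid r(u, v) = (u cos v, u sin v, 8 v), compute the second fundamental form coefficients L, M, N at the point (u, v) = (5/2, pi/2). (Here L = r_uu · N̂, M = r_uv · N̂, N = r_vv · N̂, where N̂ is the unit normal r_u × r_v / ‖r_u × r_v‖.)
L = 0;  M = -16*sqrt(281)/281;  N = 0

Compute the unit normal N̂(u, v) = (8*sin(v)/sqrt(u^2 + 64), -8*cos(v)/sqrt(u^2 + 64), u/sqrt(u^2 + 64)), and the second partials r_uu, r_uv, r_vv. Take dot products:
  L(u, v) = r_uu · N̂ = 0,
  M(u, v) = r_uv · N̂ = -8/sqrt(u^2 + 64),
  N(u, v) = r_vv · N̂ = 0.
Evaluating at (u, v) = (5/2, pi/2):
  L = 0, M = -16*sqrt(281)/281, N = 0.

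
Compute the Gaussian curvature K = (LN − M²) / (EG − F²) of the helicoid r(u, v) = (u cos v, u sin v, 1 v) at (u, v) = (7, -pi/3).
K = -1/2500

Coefficients of the first fundamental form: E = 1, F = 0, G = u^2 + 1.
Coefficients of the second fundamental form: L = 0, M = -1/sqrt(u^2 + 1), N = 0.
Assemble K = (LN − M²)/(EG − F²) = -1/(u^2 + 1)^2. At (u, v) = (7, -pi/3): K = -1/2500.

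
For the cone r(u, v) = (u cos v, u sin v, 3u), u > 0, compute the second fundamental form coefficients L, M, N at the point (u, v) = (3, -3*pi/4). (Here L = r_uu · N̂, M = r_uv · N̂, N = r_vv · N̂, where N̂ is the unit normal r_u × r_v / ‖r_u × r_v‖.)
L = 0;  M = 0;  N = 9*sqrt(10)/10

Compute the unit normal N̂(u, v) = (-3*sqrt(10)*u*cos(v)/(10*Abs(u)), -3*sqrt(10)*u*sin(v)/(10*Abs(u)), sqrt(10)*u/(10*Abs(u))), and the second partials r_uu, r_uv, r_vv. Take dot products:
  L(u, v) = r_uu · N̂ = 0,
  M(u, v) = r_uv · N̂ = 0,
  N(u, v) = r_vv · N̂ = 3*sqrt(10)*u^2/(10*Abs(u)).
Evaluating at (u, v) = (3, -3*pi/4):
  L = 0, M = 0, N = 9*sqrt(10)/10.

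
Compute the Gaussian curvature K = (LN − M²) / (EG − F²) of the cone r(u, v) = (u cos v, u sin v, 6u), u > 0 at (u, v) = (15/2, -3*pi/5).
K = 0

Coefficients of the first fundamental form: E = 37, F = 0, G = u^2.
Coefficients of the second fundamental form: L = 0, M = 0, N = 6*sqrt(37)*u^2/(37*Abs(u)).
Assemble K = (LN − M²)/(EG − F²) = 0. At (u, v) = (15/2, -3*pi/5): K = 0.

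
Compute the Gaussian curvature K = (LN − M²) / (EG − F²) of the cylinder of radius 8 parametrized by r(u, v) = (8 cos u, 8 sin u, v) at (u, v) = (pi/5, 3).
K = 0

Coefficients of the first fundamental form: E = 64, F = 0, G = 1.
Coefficients of the second fundamental form: L = -8, M = 0, N = 0.
Assemble K = (LN − M²)/(EG − F²) = 0. At (u, v) = (pi/5, 3): K = 0.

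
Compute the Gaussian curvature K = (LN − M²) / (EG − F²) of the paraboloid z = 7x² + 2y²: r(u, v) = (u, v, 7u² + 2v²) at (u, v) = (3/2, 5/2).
K = 14/73441

Coefficients of the first fundamental form: E = 196*u^2 + 1, F = 56*u*v, G = 16*v^2 + 1.
Coefficients of the second fundamental form: L = 14/sqrt(196*u^2 + 16*v^2 + 1), M = 0, N = 4/sqrt(196*u^2 + 16*v^2 + 1).
Assemble K = (LN − M²)/(EG − F²) = 56/(38416*u^4 + 6272*u^2*v^2 + 392*u^2 + 256*v^4 + 32*v^2 + 1). At (u, v) = (3/2, 5/2): K = 14/73441.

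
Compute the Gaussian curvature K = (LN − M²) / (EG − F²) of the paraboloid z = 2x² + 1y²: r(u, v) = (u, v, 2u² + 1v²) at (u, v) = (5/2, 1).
K = 8/11025

Coefficients of the first fundamental form: E = 16*u^2 + 1, F = 8*u*v, G = 4*v^2 + 1.
Coefficients of the second fundamental form: L = 4/sqrt(16*u^2 + 4*v^2 + 1), M = 0, N = 2/sqrt(16*u^2 + 4*v^2 + 1).
Assemble K = (LN − M²)/(EG − F²) = 8/(256*u^4 + 128*u^2*v^2 + 32*u^2 + 16*v^4 + 8*v^2 + 1). At (u, v) = (5/2, 1): K = 8/11025.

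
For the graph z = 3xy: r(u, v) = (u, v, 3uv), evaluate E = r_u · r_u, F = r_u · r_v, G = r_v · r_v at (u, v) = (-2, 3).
E = 82;  F = -54;  G = 37

Partials: r_u = (1, 0, 3*v), r_v = (0, 1, 3*u). As functions of (u, v):
  E = r_u · r_u = 9*v^2 + 1,
  F = r_u · r_v = 9*u*v,
  G = r_v · r_v = 9*u^2 + 1.
Evaluating at (u, v) = (-2, 3): E = 82, F = -54, G = 37.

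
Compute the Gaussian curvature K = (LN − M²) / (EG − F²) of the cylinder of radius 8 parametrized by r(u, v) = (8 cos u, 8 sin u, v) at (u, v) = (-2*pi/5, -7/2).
K = 0

Coefficients of the first fundamental form: E = 64, F = 0, G = 1.
Coefficients of the second fundamental form: L = -8, M = 0, N = 0.
Assemble K = (LN − M²)/(EG − F²) = 0. At (u, v) = (-2*pi/5, -7/2): K = 0.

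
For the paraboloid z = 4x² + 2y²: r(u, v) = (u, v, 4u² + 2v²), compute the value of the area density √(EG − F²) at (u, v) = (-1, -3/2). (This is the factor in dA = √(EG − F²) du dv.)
√(EG − F²)|_{(-1, -3/2)} = sqrt(101)

E = 64*u^2 + 1, F = 32*u*v, G = 16*v^2 + 1, so EG − F² = 64*u^2 + 16*v^2 + 1. Taking the positive square root: √(EG − F²) = sqrt(64*u^2 + 16*v^2 + 1). At (u, v) = (-1, -3/2): sqrt(101).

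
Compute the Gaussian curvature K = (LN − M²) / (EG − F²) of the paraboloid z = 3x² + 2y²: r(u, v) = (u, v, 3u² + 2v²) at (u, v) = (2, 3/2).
K = 24/32761

Coefficients of the first fundamental form: E = 36*u^2 + 1, F = 24*u*v, G = 16*v^2 + 1.
Coefficients of the second fundamental form: L = 6/sqrt(36*u^2 + 16*v^2 + 1), M = 0, N = 4/sqrt(36*u^2 + 16*v^2 + 1).
Assemble K = (LN − M²)/(EG − F²) = 24/(1296*u^4 + 1152*u^2*v^2 + 72*u^2 + 256*v^4 + 32*v^2 + 1). At (u, v) = (2, 3/2): K = 24/32761.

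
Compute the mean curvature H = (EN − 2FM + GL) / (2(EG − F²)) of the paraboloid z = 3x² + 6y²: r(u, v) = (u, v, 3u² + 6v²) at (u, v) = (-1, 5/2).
H = 2925*sqrt(937)/877969

With E = 36*u^2 + 1, F = 72*u*v, G = 144*v^2 + 1, L = 6/sqrt(36*u^2 + 144*v^2 + 1), M = 0, N = 12/sqrt(36*u^2 + 144*v^2 + 1), assemble
  H = (EN − 2FM + GL) / (2(EG − F²)) = 9*(24*u^2 + 48*v^2 + 1)/(36*u^2 + 144*v^2 + 1)^(3/2).
At (u, v) = (-1, 5/2): H = 2925*sqrt(937)/877969.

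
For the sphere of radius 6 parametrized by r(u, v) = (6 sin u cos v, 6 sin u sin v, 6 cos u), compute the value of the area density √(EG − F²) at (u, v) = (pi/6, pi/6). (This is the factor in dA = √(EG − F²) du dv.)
√(EG − F²)|_{(pi/6, pi/6)} = 18

E = 36, F = 0, G = 36*sin(u)^2, so EG − F² = 1296*sin(u)^2. Taking the positive square root: √(EG − F²) = 36*Abs(sin(u)). At (u, v) = (pi/6, pi/6): 18.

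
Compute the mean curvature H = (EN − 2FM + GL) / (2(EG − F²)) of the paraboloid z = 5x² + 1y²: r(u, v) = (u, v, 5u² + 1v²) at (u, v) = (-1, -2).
H = 62*sqrt(13)/1521

With E = 100*u^2 + 1, F = 20*u*v, G = 4*v^2 + 1, L = 10/sqrt(100*u^2 + 4*v^2 + 1), M = 0, N = 2/sqrt(100*u^2 + 4*v^2 + 1), assemble
  H = (EN − 2FM + GL) / (2(EG − F²)) = 2*(50*u^2 + 10*v^2 + 3)/(100*u^2 + 4*v^2 + 1)^(3/2).
At (u, v) = (-1, -2): H = 62*sqrt(13)/1521.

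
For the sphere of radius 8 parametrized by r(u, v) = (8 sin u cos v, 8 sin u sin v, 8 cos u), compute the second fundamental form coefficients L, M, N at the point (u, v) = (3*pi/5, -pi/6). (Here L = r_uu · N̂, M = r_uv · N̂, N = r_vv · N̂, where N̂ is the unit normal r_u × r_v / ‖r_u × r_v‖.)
L = -8;  M = 0;  N = -5 - sqrt(5)

Compute the unit normal N̂(u, v) = (sin(u)^2*cos(v)/Abs(sin(u)), sin(u)^2*sin(v)/Abs(sin(u)), sin(2*u)/(2*Abs(sin(u)))), and the second partials r_uu, r_uv, r_vv. Take dot products:
  L(u, v) = r_uu · N̂ = -8*sin(u)/Abs(sin(u)),
  M(u, v) = r_uv · N̂ = 0,
  N(u, v) = r_vv · N̂ = -8*sin(u)^3/Abs(sin(u)).
Evaluating at (u, v) = (3*pi/5, -pi/6):
  L = -8, M = 0, N = -5 - sqrt(5).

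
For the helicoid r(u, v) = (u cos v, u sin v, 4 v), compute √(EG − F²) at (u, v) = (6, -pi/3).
√(EG − F²)|_{(6, -pi/3)} = 2*sqrt(13)

E = 1, F = 0, G = u^2 + 16; EG − F² = u^2 + 16; √(EG − F²) = sqrt(u^2 + 16). At the given point: 2*sqrt(13).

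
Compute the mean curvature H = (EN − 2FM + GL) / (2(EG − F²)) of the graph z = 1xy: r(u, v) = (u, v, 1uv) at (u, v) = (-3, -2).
H = -3*sqrt(14)/98

With E = v^2 + 1, F = u*v, G = u^2 + 1, L = 0, M = 1/sqrt(u^2 + v^2 + 1), N = 0, assemble
  H = (EN − 2FM + GL) / (2(EG − F²)) = -u*v/(u^2 + v^2 + 1)^(3/2).
At (u, v) = (-3, -2): H = -3*sqrt(14)/98.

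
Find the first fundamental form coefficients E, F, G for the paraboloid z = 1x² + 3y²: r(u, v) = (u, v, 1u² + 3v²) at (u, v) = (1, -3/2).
E = 5;  F = -18;  G = 82

Partials: r_u = (1, 0, 2*u), r_v = (0, 1, 6*v). As functions of (u, v):
  E = r_u · r_u = 4*u^2 + 1,
  F = r_u · r_v = 12*u*v,
  G = r_v · r_v = 36*v^2 + 1.
Evaluating at (u, v) = (1, -3/2): E = 5, F = -18, G = 82.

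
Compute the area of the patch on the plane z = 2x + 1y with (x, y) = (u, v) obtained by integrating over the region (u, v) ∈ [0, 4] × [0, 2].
Area = 8*sqrt(6)

Area = ∫∫ √(EG − F²) du dv with √(EG − F²) = sqrt(6). Integrating over [0, 4] × [0, 2] gives 8*sqrt(6).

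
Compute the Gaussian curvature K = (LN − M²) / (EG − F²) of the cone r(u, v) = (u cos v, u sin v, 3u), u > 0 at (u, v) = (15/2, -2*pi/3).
K = 0

Coefficients of the first fundamental form: E = 10, F = 0, G = u^2.
Coefficients of the second fundamental form: L = 0, M = 0, N = 3*sqrt(10)*u^2/(10*Abs(u)).
Assemble K = (LN − M²)/(EG − F²) = 0. At (u, v) = (15/2, -2*pi/3): K = 0.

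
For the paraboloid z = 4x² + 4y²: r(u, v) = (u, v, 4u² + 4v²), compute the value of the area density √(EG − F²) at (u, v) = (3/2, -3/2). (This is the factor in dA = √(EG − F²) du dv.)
√(EG − F²)|_{(3/2, -3/2)} = 17

E = 64*u^2 + 1, F = 64*u*v, G = 64*v^2 + 1, so EG − F² = 64*u^2 + 64*v^2 + 1. Taking the positive square root: √(EG − F²) = sqrt(64*u^2 + 64*v^2 + 1). At (u, v) = (3/2, -3/2): 17.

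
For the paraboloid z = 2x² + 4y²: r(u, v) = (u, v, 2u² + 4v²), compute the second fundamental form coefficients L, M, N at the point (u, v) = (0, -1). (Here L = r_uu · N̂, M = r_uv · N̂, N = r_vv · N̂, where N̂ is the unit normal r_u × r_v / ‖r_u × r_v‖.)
L = 4*sqrt(65)/65;  M = 0;  N = 8*sqrt(65)/65

Compute the unit normal N̂(u, v) = (-4*u/sqrt(16*u^2 + 64*v^2 + 1), -8*v/sqrt(16*u^2 + 64*v^2 + 1), 1/sqrt(16*u^2 + 64*v^2 + 1)), and the second partials r_uu, r_uv, r_vv. Take dot products:
  L(u, v) = r_uu · N̂ = 4/sqrt(16*u^2 + 64*v^2 + 1),
  M(u, v) = r_uv · N̂ = 0,
  N(u, v) = r_vv · N̂ = 8/sqrt(16*u^2 + 64*v^2 + 1).
Evaluating at (u, v) = (0, -1):
  L = 4*sqrt(65)/65, M = 0, N = 8*sqrt(65)/65.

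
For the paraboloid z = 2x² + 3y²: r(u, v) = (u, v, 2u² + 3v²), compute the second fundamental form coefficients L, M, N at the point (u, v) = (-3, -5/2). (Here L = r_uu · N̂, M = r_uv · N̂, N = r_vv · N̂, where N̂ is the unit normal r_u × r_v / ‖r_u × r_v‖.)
L = 2*sqrt(370)/185;  M = 0;  N = 3*sqrt(370)/185

Compute the unit normal N̂(u, v) = (-4*u/sqrt(16*u^2 + 36*v^2 + 1), -6*v/sqrt(16*u^2 + 36*v^2 + 1), 1/sqrt(16*u^2 + 36*v^2 + 1)), and the second partials r_uu, r_uv, r_vv. Take dot products:
  L(u, v) = r_uu · N̂ = 4/sqrt(16*u^2 + 36*v^2 + 1),
  M(u, v) = r_uv · N̂ = 0,
  N(u, v) = r_vv · N̂ = 6/sqrt(16*u^2 + 36*v^2 + 1).
Evaluating at (u, v) = (-3, -5/2):
  L = 2*sqrt(370)/185, M = 0, N = 3*sqrt(370)/185.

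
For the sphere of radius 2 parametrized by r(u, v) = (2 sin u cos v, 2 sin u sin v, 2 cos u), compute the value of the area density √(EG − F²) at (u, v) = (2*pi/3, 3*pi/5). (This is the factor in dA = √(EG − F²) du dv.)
√(EG − F²)|_{(2*pi/3, 3*pi/5)} = 2*sqrt(3)

E = 4, F = 0, G = 4*sin(u)^2, so EG − F² = 16*sin(u)^2. Taking the positive square root: √(EG − F²) = 4*Abs(sin(u)). At (u, v) = (2*pi/3, 3*pi/5): 2*sqrt(3).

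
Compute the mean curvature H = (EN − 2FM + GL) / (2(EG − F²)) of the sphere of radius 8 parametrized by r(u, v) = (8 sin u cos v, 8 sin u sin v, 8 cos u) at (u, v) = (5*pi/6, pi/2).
H = -1/8

With E = 64, F = 0, G = 64*sin(u)^2, L = -8*sin(u)/Abs(sin(u)), M = 0, N = -8*sin(u)^3/Abs(sin(u)), assemble
  H = (EN − 2FM + GL) / (2(EG − F²)) = -sin(u)/(8*Abs(sin(u))).
At (u, v) = (5*pi/6, pi/2): H = -1/8.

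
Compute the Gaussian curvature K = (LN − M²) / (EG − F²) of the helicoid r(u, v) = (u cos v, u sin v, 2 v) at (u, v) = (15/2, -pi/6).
K = -64/58081

Coefficients of the first fundamental form: E = 1, F = 0, G = u^2 + 4.
Coefficients of the second fundamental form: L = 0, M = -2/sqrt(u^2 + 4), N = 0.
Assemble K = (LN − M²)/(EG − F²) = -4/(u^2 + 4)^2. At (u, v) = (15/2, -pi/6): K = -64/58081.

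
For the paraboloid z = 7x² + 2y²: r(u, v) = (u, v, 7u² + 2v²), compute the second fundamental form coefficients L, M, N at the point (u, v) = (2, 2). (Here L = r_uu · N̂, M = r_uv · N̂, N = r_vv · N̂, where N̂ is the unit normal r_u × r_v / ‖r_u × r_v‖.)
L = 14*sqrt(849)/849;  M = 0;  N = 4*sqrt(849)/849

Compute the unit normal N̂(u, v) = (-14*u/sqrt(196*u^2 + 16*v^2 + 1), -4*v/sqrt(196*u^2 + 16*v^2 + 1), 1/sqrt(196*u^2 + 16*v^2 + 1)), and the second partials r_uu, r_uv, r_vv. Take dot products:
  L(u, v) = r_uu · N̂ = 14/sqrt(196*u^2 + 16*v^2 + 1),
  M(u, v) = r_uv · N̂ = 0,
  N(u, v) = r_vv · N̂ = 4/sqrt(196*u^2 + 16*v^2 + 1).
Evaluating at (u, v) = (2, 2):
  L = 14*sqrt(849)/849, M = 0, N = 4*sqrt(849)/849.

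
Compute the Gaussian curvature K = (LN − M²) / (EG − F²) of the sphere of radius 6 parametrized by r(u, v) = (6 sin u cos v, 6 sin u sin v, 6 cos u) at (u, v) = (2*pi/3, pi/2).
K = 1/36

Coefficients of the first fundamental form: E = 36, F = 0, G = 36*sin(u)^2.
Coefficients of the second fundamental form: L = -6*sin(u)/Abs(sin(u)), M = 0, N = -6*sin(u)^3/Abs(sin(u)).
Assemble K = (LN − M²)/(EG − F²) = 1/36. At (u, v) = (2*pi/3, pi/2): K = 1/36.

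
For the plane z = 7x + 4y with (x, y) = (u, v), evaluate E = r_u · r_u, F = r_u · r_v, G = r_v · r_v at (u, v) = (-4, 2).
E = 50;  F = 28;  G = 17

Partials: r_u = (1, 0, 7), r_v = (0, 1, 4). As functions of (u, v):
  E = r_u · r_u = 50,
  F = r_u · r_v = 28,
  G = r_v · r_v = 17.
Evaluating at (u, v) = (-4, 2): E = 50, F = 28, G = 17.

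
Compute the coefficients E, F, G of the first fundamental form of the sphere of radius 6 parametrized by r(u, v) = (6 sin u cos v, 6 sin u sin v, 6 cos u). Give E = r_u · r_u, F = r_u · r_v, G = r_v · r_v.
E = 36;  F = 0;  G = 36*sin(u)^2

Compute partials: r_u = (6*cos(u)*cos(v), 6*sin(v)*cos(u), -6*sin(u)), r_v = (-6*sin(u)*sin(v), 6*sin(u)*cos(v), 0). Then
  E = r_u · r_u = 36,
  F = r_u · r_v = 0,
  G = r_v · r_v = 36*sin(u)^2.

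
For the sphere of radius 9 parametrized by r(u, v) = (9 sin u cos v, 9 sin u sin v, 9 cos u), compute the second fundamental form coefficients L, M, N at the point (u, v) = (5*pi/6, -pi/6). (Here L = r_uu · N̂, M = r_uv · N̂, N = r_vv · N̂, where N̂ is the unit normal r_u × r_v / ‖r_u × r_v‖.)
L = -9;  M = 0;  N = -9/4

Compute the unit normal N̂(u, v) = (sin(u)^2*cos(v)/Abs(sin(u)), sin(u)^2*sin(v)/Abs(sin(u)), sin(2*u)/(2*Abs(sin(u)))), and the second partials r_uu, r_uv, r_vv. Take dot products:
  L(u, v) = r_uu · N̂ = -9*sin(u)/Abs(sin(u)),
  M(u, v) = r_uv · N̂ = 0,
  N(u, v) = r_vv · N̂ = -9*sin(u)^3/Abs(sin(u)).
Evaluating at (u, v) = (5*pi/6, -pi/6):
  L = -9, M = 0, N = -9/4.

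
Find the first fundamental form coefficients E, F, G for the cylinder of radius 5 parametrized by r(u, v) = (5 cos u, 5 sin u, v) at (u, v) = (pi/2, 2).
E = 25;  F = 0;  G = 1

Partials: r_u = (-5*sin(u), 5*cos(u), 0), r_v = (0, 0, 1). As functions of (u, v):
  E = r_u · r_u = 25,
  F = r_u · r_v = 0,
  G = r_v · r_v = 1.
Evaluating at (u, v) = (pi/2, 2): E = 25, F = 0, G = 1.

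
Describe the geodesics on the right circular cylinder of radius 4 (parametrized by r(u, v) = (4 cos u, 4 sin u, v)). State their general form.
The cylinder is flat (K = 0) and locally isometric to the plane via the development (u, v) ↦ (4 u, v). Geodesics are the pre-images of straight lines: circles (v constant), vertical lines (u constant), and helices (v = c · u + d) for constants c, d.

A right cylinder has E = 4², F = 0, G = 1, so EG − F² = 4², and L = −4, M = N = 0, giving K = (LN − M²)/(EG − F²) = 0 everywhere. A flat surface is locally isometric to the Euclidean plane via the map (u, v) ↦ (4 u, v). Straight lines in the (x̃, ỹ) plane pull back to: (a) horizontal circles (v = const), (b) vertical generators (u = const), and (c) helices (4 u tan θ = v, i.e. v = c · u + d).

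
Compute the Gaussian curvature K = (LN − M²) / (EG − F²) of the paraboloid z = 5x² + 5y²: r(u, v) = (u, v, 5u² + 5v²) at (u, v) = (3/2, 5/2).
K = 100/724201

Coefficients of the first fundamental form: E = 100*u^2 + 1, F = 100*u*v, G = 100*v^2 + 1.
Coefficients of the second fundamental form: L = 10/sqrt(100*u^2 + 100*v^2 + 1), M = 0, N = 10/sqrt(100*u^2 + 100*v^2 + 1).
Assemble K = (LN − M²)/(EG − F²) = 100/(10000*u^4 + 20000*u^2*v^2 + 200*u^2 + 10000*v^4 + 200*v^2 + 1). At (u, v) = (3/2, 5/2): K = 100/724201.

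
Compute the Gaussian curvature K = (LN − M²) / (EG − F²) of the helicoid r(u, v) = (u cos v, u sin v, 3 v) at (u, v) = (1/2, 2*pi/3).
K = -144/1369

Coefficients of the first fundamental form: E = 1, F = 0, G = u^2 + 9.
Coefficients of the second fundamental form: L = 0, M = -3/sqrt(u^2 + 9), N = 0.
Assemble K = (LN − M²)/(EG − F²) = -9/(u^2 + 9)^2. At (u, v) = (1/2, 2*pi/3): K = -144/1369.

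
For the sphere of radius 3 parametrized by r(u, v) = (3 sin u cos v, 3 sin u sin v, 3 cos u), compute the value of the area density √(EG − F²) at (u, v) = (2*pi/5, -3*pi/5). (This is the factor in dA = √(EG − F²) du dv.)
√(EG − F²)|_{(2*pi/5, -3*pi/5)} = 9*sqrt(2*sqrt(5) + 10)/4

E = 9, F = 0, G = 9*sin(u)^2, so EG − F² = 81*sin(u)^2. Taking the positive square root: √(EG − F²) = 9*Abs(sin(u)). At (u, v) = (2*pi/5, -3*pi/5): 9*sqrt(2*sqrt(5) + 10)/4.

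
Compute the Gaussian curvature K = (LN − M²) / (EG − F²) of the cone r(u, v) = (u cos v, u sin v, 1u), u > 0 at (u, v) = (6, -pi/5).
K = 0

Coefficients of the first fundamental form: E = 2, F = 0, G = u^2.
Coefficients of the second fundamental form: L = 0, M = 0, N = sqrt(2)*u^2/(2*Abs(u)).
Assemble K = (LN − M²)/(EG − F²) = 0. At (u, v) = (6, -pi/5): K = 0.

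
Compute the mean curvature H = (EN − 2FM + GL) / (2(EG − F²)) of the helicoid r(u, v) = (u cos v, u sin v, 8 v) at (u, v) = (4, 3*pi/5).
H = 0

With E = 1, F = 0, G = u^2 + 64, L = 0, M = -8/sqrt(u^2 + 64), N = 0, assemble
  H = (EN − 2FM + GL) / (2(EG − F²)) = 0.
At (u, v) = (4, 3*pi/5): H = 0.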